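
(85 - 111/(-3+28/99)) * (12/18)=67708/807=83.90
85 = 85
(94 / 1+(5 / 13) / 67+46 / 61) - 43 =2750052 / 53131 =51.76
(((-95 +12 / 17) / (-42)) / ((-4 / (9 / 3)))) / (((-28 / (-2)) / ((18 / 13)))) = -2061 / 12376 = -0.17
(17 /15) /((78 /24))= 68 /195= 0.35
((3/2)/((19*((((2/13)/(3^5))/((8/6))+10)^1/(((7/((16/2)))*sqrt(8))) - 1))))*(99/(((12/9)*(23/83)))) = 4017987846873/2911468104296+11480510384343*sqrt(2)/2911468104296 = 6.96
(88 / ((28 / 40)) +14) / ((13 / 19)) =18582 / 91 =204.20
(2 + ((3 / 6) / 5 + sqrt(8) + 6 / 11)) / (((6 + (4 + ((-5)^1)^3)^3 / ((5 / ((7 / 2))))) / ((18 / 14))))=-180*sqrt(2) / 86806069 - 2619 / 954866759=-0.00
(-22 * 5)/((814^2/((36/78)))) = -15/195767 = -0.00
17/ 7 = 2.43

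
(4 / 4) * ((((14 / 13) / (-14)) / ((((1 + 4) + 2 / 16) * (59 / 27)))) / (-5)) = 216 / 157235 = 0.00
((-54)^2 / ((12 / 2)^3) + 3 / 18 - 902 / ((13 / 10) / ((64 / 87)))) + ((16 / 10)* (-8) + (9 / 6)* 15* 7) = -3981673 / 11310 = -352.05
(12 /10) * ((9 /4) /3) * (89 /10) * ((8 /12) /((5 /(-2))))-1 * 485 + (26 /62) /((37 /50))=-69761874 /143375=-486.57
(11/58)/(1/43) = 473/58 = 8.16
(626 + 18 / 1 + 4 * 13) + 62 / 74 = 25783 / 37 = 696.84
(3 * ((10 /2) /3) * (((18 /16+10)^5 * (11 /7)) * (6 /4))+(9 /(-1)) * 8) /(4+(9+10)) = 921336778941 /10551296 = 87319.77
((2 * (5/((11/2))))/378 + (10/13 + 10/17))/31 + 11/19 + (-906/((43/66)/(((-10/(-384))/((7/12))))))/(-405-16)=0.77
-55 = -55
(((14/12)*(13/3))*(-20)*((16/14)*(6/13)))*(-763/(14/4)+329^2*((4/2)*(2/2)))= -11534080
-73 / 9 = -8.11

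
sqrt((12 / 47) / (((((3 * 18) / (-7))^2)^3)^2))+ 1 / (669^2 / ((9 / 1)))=117649 * sqrt(141) / 582680415456+ 1 / 49729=0.00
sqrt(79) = 8.89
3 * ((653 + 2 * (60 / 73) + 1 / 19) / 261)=302688 / 40223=7.53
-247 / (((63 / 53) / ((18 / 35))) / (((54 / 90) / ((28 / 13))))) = -29.77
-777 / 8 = -97.12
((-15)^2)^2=50625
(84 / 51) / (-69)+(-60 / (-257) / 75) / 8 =-70787 / 3014610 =-0.02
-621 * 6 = -3726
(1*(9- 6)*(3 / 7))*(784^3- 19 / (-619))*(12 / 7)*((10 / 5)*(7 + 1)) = 16994009089.08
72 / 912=3 / 38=0.08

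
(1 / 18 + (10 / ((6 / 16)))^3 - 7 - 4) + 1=1023463 / 54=18953.02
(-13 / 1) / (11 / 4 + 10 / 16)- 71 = -74.85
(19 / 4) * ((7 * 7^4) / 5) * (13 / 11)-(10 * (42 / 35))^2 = 4119649 / 220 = 18725.68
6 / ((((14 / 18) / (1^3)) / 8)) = 432 / 7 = 61.71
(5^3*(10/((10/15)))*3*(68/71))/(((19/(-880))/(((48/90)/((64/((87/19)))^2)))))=-2653880625/3895912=-681.20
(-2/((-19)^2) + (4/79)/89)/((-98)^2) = -6309/12188393182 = -0.00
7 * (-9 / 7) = -9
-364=-364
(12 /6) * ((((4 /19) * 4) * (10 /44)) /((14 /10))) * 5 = 2000 /1463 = 1.37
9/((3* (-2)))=-3/2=-1.50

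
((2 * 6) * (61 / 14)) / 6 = 61 / 7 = 8.71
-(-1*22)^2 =-484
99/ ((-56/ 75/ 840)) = -111375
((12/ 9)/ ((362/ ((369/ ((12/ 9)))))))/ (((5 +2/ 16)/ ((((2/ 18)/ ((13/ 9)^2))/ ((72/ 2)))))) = 9/ 30589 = 0.00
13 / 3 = 4.33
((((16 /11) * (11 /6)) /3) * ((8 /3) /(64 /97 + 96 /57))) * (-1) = -3686 /3645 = -1.01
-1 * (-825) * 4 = 3300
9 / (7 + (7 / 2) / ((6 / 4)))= 27 / 28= 0.96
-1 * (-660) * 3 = 1980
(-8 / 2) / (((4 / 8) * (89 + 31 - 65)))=-0.15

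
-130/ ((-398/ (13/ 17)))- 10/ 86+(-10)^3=-145449580/ 145469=-999.87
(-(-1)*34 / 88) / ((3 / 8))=34 / 33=1.03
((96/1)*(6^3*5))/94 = 51840/47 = 1102.98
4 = 4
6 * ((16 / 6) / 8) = 2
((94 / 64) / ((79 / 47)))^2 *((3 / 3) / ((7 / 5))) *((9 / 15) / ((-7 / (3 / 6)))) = -14639043 / 626296832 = -0.02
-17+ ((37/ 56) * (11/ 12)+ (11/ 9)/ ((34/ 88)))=-453451/ 34272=-13.23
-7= -7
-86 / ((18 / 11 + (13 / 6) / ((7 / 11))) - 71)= 39732 / 30473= 1.30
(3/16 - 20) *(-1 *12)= 951/4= 237.75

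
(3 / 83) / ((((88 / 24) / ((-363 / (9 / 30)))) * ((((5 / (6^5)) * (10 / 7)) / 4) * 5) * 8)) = -2694384 / 2075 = -1298.50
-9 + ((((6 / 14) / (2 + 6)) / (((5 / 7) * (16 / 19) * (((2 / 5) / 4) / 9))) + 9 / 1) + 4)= 769 / 64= 12.02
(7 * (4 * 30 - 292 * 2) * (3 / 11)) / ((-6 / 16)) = 2362.18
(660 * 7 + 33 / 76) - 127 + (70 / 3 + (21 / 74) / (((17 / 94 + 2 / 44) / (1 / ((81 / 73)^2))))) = 3250690500881 / 719531748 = 4517.79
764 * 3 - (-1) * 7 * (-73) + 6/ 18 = 5344/ 3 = 1781.33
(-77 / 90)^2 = 5929 / 8100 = 0.73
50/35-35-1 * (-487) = 3174/7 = 453.43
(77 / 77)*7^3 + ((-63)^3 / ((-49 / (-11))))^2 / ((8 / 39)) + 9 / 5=614428183147 / 40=15360704578.68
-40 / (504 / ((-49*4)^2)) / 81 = -27440 / 729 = -37.64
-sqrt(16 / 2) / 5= -2 * sqrt(2) / 5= -0.57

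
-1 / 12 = -0.08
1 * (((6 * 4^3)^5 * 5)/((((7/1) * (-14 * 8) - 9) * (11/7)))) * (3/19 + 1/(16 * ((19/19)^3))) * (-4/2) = 2447422689116160/165737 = 14766905936.01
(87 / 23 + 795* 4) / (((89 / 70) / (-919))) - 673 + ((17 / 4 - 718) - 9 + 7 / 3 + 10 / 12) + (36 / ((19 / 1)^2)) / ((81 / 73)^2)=-2302659.19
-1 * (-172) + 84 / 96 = 1383 / 8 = 172.88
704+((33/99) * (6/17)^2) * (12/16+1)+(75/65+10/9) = 23883394/33813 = 706.34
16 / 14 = 8 / 7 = 1.14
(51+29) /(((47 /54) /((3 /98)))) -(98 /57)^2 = -1064492 /7482447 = -0.14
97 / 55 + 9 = 592 / 55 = 10.76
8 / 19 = 0.42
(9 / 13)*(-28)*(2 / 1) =-504 / 13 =-38.77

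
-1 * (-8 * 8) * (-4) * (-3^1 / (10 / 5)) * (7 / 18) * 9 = 1344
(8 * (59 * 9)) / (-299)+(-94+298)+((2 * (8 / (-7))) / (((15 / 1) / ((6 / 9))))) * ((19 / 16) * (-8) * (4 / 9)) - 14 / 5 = 158870702 / 847665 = 187.42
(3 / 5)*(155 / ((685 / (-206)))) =-19158 / 685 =-27.97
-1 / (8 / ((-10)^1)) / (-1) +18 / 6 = 7 / 4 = 1.75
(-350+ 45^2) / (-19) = -88.16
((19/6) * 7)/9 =133/54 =2.46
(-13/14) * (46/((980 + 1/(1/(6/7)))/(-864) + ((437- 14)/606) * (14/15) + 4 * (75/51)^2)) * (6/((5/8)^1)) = -180973668096/3604295759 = -50.21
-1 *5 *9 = -45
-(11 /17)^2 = -121 /289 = -0.42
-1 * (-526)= 526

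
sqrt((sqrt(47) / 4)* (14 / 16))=sqrt(14)* 47^(1 / 4) / 8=1.22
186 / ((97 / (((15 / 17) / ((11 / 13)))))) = 36270 / 18139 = 2.00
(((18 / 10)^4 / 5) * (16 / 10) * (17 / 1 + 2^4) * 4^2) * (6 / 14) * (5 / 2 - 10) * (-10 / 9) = 27713664 / 4375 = 6334.55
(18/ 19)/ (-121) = -18/ 2299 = -0.01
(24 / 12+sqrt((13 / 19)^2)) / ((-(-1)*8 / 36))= 459 / 38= 12.08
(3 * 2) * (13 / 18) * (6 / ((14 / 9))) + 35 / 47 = 5744 / 329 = 17.46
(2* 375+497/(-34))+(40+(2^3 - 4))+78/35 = 930117/1190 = 781.61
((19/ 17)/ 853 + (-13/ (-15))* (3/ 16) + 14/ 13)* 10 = 18711549/ 1508104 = 12.41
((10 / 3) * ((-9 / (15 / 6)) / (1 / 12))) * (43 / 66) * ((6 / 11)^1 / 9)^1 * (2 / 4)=-344 / 121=-2.84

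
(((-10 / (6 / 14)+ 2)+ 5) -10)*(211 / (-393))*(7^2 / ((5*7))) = 116683 / 5895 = 19.79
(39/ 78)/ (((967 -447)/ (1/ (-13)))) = -1/ 13520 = -0.00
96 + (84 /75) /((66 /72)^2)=294432 /3025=97.33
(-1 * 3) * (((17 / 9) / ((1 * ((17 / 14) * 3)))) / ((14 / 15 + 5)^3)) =-5250 / 704969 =-0.01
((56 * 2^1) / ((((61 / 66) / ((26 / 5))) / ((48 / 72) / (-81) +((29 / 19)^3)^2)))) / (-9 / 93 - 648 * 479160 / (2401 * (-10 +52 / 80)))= 11709228613819940851648 / 20340329861805632040645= 0.58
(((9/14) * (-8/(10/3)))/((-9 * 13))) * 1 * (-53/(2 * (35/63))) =-1431/2275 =-0.63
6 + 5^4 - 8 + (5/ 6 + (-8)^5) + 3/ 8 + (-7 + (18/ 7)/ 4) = -5401225/ 168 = -32150.15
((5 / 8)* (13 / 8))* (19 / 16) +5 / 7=1.92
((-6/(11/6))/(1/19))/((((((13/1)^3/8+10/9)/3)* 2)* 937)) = -73872/204624871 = -0.00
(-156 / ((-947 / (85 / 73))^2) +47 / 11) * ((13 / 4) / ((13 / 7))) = 1572235521269 / 210280187084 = 7.48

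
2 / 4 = 1 / 2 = 0.50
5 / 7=0.71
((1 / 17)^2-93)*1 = -26876 / 289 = -93.00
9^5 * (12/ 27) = 26244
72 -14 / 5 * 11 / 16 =2803 / 40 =70.08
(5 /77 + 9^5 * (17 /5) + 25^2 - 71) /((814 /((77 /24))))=3229519 /4070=793.49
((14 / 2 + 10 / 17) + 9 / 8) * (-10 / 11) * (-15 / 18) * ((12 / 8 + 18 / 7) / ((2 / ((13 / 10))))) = 1463475 / 83776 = 17.47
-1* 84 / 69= -28 / 23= -1.22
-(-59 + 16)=43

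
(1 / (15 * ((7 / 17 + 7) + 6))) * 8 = 34 / 855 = 0.04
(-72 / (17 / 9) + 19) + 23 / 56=-17809 / 952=-18.71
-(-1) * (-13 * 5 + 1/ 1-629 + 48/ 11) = -7575/ 11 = -688.64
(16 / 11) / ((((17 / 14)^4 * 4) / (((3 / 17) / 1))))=460992 / 15618427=0.03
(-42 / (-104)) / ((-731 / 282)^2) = 417501 / 6946693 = 0.06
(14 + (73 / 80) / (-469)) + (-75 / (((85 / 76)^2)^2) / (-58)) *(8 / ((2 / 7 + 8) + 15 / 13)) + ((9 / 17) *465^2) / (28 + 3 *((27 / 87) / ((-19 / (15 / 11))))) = 15987090251744453388027 / 3887186821167000400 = 4112.77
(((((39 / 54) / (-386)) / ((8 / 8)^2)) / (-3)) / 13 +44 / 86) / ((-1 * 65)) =-0.01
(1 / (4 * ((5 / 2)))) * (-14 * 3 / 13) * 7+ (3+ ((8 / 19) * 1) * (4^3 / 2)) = 17552 / 1235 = 14.21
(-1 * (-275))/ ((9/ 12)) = 1100/ 3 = 366.67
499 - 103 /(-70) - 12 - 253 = 16483 /70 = 235.47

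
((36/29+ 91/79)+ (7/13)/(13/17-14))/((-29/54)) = -94590876/21592675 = -4.38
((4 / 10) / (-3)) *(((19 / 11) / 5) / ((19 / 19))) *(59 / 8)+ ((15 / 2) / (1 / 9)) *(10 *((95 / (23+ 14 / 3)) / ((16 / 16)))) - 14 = 630909857 / 273900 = 2303.43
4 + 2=6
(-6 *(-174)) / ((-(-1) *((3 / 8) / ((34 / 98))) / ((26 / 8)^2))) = 499902 / 49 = 10202.08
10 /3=3.33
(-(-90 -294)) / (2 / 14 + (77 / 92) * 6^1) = 123648 / 1663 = 74.35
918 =918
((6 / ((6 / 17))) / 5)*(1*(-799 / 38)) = -13583 / 190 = -71.49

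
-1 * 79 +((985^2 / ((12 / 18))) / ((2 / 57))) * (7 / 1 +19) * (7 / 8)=15097669961 / 16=943604372.56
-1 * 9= -9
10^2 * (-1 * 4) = -400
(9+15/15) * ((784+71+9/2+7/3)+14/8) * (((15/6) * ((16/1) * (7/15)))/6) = 725410/27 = 26867.04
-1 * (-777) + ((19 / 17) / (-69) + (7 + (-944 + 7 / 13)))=-2431876 / 15249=-159.48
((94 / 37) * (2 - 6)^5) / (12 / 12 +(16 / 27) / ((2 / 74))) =-113.47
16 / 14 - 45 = -307 / 7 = -43.86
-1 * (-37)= 37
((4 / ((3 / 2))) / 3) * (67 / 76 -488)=-74042 / 171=-432.99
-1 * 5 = -5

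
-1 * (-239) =239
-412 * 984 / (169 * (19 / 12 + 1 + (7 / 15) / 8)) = -48648960 / 53573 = -908.09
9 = 9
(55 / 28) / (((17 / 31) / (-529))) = -901945 / 476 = -1894.84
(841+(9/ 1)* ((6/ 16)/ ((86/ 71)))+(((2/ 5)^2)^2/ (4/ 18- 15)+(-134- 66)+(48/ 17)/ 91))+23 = 8427876113213/ 12638990000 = 666.82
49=49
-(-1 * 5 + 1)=4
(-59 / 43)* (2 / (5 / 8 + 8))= -944 / 2967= -0.32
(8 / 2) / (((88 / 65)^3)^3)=20711912837890625 / 79119595457216512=0.26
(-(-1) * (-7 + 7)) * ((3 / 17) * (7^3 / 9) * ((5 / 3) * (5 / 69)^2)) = 0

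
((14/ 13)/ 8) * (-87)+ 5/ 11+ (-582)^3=-112762580935/ 572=-197137379.26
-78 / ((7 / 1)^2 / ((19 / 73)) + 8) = -494 / 1243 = -0.40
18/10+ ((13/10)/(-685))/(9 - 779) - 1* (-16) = 93886113/5274500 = 17.80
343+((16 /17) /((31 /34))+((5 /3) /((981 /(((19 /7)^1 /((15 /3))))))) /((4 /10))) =344.03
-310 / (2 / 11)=-1705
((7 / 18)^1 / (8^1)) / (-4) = -7 / 576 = -0.01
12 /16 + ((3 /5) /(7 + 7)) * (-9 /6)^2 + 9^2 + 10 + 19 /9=236773 /2520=93.96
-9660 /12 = -805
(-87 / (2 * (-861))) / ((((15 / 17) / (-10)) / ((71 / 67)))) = -35003 / 57687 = -0.61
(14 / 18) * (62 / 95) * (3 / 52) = 217 / 7410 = 0.03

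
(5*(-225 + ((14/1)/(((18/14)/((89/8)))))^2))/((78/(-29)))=-208874965/7776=-26861.49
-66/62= -1.06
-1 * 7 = -7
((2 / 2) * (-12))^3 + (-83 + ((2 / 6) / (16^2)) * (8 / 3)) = -521567 / 288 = -1811.00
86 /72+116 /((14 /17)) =35797 /252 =142.05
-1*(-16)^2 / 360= -32 / 45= -0.71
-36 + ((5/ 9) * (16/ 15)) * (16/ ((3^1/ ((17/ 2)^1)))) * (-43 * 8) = -751460/ 81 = -9277.28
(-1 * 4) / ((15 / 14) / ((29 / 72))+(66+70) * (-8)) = 203 / 55081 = 0.00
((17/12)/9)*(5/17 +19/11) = 7/22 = 0.32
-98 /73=-1.34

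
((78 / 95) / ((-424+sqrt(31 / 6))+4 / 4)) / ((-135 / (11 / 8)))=0.00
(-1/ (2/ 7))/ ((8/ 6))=-21/ 8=-2.62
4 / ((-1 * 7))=-4 / 7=-0.57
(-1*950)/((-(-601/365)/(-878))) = 304446500/601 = 506566.56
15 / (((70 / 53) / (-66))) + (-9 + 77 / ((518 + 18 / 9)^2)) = -1435823461 / 1892800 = -758.57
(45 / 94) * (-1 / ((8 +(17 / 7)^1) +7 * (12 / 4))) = -63 / 4136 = -0.02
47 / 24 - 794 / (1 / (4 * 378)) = -28812625 / 24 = -1200526.04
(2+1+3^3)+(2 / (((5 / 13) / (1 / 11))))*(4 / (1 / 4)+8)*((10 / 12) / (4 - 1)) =1094 / 33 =33.15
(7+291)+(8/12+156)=1364/3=454.67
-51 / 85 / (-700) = 3 / 3500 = 0.00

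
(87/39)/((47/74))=2146/611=3.51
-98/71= -1.38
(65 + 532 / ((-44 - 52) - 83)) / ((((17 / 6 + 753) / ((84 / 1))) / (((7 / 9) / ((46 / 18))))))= 39171384 / 18670595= 2.10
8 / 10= 4 / 5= 0.80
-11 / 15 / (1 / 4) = -44 / 15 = -2.93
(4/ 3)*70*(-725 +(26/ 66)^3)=-7294595840/ 107811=-67660.96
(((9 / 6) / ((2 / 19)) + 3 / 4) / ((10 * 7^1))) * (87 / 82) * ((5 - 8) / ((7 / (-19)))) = 14877 / 8036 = 1.85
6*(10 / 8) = 7.50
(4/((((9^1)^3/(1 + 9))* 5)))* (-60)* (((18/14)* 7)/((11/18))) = -320/33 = -9.70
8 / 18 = 4 / 9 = 0.44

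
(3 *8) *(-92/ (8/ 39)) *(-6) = 64584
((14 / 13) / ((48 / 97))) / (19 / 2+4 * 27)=679 / 36660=0.02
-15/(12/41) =-205/4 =-51.25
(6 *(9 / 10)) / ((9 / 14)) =42 / 5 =8.40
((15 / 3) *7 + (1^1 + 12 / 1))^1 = 48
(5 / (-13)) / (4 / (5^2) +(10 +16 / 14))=-875 / 25714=-0.03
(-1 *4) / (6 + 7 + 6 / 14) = -14 / 47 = -0.30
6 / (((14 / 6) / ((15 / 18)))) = 15 / 7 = 2.14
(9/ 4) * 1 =9/ 4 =2.25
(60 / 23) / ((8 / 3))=45 / 46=0.98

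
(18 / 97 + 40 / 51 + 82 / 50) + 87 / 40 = 4734161 / 989400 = 4.78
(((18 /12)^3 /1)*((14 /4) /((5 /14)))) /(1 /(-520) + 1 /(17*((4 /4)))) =292383 /503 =581.28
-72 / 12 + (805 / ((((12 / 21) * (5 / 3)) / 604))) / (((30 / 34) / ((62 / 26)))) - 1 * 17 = 89681784 / 65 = 1379719.75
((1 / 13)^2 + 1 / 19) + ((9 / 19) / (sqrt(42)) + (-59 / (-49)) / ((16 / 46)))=3*sqrt(42) / 266 + 4431023 / 1258712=3.59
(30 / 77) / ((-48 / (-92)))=115 / 154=0.75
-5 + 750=745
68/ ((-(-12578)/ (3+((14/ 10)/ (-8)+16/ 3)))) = 16643/ 377340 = 0.04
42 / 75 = 14 / 25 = 0.56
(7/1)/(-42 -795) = -7/837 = -0.01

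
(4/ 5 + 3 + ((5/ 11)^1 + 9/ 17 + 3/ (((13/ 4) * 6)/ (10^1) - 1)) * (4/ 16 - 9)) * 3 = -1728954/ 17765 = -97.32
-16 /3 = -5.33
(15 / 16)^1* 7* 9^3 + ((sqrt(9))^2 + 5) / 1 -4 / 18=690889 / 144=4797.84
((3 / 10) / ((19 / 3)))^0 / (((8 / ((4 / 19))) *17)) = 1 / 646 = 0.00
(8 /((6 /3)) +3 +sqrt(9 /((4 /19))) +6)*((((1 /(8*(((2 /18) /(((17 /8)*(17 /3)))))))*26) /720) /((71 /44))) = 41327*sqrt(19) /90880 +537251 /136320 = 5.92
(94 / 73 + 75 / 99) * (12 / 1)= 19708 / 803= 24.54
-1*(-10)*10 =100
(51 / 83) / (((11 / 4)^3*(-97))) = -3264 / 10715881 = -0.00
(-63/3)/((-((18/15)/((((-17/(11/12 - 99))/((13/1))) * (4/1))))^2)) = 9710400/234120601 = 0.04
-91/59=-1.54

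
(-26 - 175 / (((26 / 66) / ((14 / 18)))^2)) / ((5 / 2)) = -2154242 / 7605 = -283.27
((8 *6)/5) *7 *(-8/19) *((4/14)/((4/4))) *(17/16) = -816/95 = -8.59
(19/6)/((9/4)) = 38/27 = 1.41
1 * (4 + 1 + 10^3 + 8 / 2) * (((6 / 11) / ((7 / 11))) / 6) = 1009 / 7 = 144.14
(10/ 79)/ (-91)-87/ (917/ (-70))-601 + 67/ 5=-2735622342/ 4708795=-580.96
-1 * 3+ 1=-2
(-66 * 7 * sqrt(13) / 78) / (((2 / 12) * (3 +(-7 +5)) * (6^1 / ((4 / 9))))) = -308 * sqrt(13) / 117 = -9.49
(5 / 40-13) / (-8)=103 / 64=1.61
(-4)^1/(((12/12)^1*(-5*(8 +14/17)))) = 0.09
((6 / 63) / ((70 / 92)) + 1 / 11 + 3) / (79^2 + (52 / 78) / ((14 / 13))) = 13001 / 25231745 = 0.00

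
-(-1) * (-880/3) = -880/3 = -293.33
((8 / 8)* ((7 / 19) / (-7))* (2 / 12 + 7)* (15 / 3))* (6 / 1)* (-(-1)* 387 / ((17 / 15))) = -3864.01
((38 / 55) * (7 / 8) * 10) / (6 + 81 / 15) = 35 / 66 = 0.53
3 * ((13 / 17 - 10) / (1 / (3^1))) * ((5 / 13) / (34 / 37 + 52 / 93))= -24310665 / 1124006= -21.63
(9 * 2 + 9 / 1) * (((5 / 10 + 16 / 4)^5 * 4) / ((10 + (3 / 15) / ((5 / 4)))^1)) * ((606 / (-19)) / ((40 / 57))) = -7246198035 / 8128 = -891510.59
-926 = -926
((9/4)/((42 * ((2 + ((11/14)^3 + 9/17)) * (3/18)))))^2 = 24980004/2197078129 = 0.01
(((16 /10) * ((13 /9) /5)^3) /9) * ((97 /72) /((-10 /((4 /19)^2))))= -1704872 /66614653125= -0.00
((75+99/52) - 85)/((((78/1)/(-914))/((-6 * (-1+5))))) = -384794/169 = -2276.89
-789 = -789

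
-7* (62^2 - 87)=-26299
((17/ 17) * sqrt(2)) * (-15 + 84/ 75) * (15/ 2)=-1041 * sqrt(2)/ 10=-147.22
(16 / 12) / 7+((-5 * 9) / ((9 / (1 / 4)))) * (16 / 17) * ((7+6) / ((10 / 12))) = -6484 / 357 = -18.16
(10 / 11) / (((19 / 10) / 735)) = 73500 / 209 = 351.67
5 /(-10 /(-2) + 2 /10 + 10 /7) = 175 /232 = 0.75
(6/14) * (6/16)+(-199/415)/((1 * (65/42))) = -225273/1510600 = -0.15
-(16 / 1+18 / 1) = -34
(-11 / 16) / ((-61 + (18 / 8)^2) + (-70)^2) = -11 / 77505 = -0.00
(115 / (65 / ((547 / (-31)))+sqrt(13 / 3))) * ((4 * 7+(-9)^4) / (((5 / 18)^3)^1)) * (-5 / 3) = 44074587985956 * sqrt(39) / 20727395+7493485708764 / 318883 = 36778489.76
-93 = -93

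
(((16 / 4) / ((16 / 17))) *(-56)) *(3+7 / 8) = -3689 / 4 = -922.25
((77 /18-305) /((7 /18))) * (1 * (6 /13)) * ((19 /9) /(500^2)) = -102847 /34125000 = -0.00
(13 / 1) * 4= 52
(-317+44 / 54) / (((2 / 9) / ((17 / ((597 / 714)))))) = -17270351 / 597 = -28928.56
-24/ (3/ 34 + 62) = -816/ 2111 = -0.39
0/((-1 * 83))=0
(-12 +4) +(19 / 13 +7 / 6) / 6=-3539 / 468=-7.56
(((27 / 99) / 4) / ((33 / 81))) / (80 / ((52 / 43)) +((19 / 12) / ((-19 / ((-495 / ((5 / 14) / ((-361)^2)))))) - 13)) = 1053 / 94707993490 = 0.00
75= 75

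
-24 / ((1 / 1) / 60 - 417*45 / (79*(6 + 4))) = 113760 / 112511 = 1.01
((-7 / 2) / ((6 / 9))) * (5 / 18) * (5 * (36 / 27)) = -175 / 18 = -9.72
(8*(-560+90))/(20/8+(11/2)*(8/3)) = -22560/103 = -219.03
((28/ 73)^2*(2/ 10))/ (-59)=-784/ 1572055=-0.00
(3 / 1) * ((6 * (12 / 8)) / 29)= 27 / 29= 0.93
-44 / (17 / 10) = -440 / 17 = -25.88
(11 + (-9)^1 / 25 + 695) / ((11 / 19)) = 335179 / 275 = 1218.83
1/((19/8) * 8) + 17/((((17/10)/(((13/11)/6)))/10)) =12383/627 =19.75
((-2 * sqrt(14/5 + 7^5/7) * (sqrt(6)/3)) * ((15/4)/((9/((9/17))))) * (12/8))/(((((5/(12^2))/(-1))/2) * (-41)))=-216 * sqrt(360570)/3485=-37.22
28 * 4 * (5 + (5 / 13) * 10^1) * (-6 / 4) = -19320 / 13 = -1486.15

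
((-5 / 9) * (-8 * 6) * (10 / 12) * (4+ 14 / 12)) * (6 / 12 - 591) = -1830550 / 27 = -67798.15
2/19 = 0.11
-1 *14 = -14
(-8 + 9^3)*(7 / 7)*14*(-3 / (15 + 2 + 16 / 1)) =-10094 / 11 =-917.64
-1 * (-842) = 842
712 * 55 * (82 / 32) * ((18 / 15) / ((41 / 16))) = 46992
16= 16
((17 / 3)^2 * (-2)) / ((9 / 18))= -1156 / 9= -128.44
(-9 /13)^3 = -729 /2197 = -0.33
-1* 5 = -5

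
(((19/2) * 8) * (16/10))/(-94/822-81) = -124944/83345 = -1.50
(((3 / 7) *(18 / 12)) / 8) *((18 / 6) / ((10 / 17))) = 459 / 1120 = 0.41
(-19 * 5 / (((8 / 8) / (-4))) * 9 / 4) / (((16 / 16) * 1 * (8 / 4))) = 855 / 2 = 427.50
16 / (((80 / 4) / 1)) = 4 / 5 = 0.80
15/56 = 0.27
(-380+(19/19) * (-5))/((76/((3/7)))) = -165/76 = -2.17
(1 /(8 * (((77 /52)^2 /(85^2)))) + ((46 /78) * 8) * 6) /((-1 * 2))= -16964261 /77077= -220.09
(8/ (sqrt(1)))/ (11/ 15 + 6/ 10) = 6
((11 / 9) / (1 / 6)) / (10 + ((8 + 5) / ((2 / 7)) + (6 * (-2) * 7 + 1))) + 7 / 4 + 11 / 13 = 1817 / 780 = 2.33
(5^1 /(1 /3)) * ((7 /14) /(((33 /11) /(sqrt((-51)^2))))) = 255 /2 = 127.50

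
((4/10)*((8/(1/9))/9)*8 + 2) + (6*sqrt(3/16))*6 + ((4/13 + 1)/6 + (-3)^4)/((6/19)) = 9*sqrt(3) + 666409/2340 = 300.38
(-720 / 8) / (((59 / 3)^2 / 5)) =-4050 / 3481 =-1.16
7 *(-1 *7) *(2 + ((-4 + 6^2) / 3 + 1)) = -2009 / 3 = -669.67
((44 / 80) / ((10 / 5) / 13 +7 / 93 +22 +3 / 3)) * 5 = 13299 / 112336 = 0.12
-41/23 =-1.78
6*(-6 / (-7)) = 36 / 7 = 5.14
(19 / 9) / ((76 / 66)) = 11 / 6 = 1.83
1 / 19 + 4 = 77 / 19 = 4.05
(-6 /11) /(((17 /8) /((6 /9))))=-0.17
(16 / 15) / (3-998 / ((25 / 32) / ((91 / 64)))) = -40 / 68001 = -0.00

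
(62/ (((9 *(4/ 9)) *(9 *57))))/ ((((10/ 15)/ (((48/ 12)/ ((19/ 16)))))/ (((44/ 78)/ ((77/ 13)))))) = 0.01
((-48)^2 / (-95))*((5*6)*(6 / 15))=-27648 / 95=-291.03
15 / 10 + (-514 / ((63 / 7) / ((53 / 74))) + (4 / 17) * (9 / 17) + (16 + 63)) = 7645195 / 192474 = 39.72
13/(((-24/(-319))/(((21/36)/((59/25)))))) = 725725/16992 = 42.71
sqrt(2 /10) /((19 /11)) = 11 * sqrt(5) /95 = 0.26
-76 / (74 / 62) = -2356 / 37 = -63.68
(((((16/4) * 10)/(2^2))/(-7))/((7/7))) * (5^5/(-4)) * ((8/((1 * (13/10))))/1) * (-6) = -41208.79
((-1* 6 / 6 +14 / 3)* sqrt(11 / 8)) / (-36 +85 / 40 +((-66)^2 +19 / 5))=110* sqrt(22) / 519111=0.00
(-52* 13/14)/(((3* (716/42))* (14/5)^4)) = -105625/6876464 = -0.02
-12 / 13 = -0.92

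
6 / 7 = 0.86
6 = 6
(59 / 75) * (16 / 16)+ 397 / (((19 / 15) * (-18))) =-47383 / 2850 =-16.63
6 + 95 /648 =6.15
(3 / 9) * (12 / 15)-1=-11 / 15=-0.73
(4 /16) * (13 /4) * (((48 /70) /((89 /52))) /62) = 507 /96565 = 0.01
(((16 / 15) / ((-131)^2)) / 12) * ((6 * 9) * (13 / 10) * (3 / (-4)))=-117 / 429025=-0.00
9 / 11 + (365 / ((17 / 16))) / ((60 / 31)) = 100031 / 561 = 178.31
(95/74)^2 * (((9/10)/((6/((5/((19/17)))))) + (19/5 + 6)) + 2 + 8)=33.74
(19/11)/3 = 19/33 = 0.58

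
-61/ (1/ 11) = -671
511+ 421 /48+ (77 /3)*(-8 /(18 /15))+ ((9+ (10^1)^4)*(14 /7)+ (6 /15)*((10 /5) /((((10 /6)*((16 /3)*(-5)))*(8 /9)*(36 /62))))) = 1466396989 /72000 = 20366.62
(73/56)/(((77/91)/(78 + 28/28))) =121.71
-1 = -1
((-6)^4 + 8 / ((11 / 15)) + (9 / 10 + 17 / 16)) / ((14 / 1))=1151807 / 12320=93.49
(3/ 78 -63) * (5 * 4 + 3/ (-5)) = -158789/ 130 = -1221.45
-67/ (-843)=67/ 843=0.08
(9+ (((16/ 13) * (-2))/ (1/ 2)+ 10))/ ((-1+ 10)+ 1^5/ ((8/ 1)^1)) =1464/ 949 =1.54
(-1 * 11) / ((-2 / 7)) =77 / 2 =38.50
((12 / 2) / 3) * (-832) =-1664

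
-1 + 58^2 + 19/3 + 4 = 10120/3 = 3373.33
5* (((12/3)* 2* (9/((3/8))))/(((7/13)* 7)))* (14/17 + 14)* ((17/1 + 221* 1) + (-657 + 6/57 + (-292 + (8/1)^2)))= -324829440/133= -2442326.62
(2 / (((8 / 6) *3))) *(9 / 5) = 9 / 10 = 0.90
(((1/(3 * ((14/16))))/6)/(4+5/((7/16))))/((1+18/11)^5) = 161051/4984209207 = 0.00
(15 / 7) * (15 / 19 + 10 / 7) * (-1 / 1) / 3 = -1475 / 931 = -1.58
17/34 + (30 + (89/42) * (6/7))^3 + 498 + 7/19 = 146216827495/4470662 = 32705.86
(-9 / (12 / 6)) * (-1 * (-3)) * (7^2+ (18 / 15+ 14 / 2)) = -3861 / 5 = -772.20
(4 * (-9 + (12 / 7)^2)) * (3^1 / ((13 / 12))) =-67.14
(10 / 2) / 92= 5 / 92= 0.05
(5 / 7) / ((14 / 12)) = 30 / 49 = 0.61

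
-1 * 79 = -79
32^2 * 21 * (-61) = -1311744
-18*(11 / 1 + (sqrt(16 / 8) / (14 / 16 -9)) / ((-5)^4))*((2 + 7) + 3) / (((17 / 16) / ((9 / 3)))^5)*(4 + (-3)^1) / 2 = -302707113984 / 1419857 + 220150628352*sqrt(2) / 57681690625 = -213190.10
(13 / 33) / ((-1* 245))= -13 / 8085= -0.00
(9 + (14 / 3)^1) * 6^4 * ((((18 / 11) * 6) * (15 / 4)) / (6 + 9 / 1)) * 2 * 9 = 8608032 / 11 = 782548.36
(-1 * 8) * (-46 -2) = 384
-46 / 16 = -23 / 8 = -2.88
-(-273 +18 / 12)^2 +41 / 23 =-6781363 / 92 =-73710.47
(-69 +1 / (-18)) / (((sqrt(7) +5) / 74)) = -229955 / 162 +45991 * sqrt(7) / 162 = -668.36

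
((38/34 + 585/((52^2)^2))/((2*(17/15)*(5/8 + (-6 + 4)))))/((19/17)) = -14573145/45416384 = -0.32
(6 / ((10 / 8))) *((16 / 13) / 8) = 0.74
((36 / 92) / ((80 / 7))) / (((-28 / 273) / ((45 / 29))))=-22113 / 42688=-0.52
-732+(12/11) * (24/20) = -40188/55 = -730.69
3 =3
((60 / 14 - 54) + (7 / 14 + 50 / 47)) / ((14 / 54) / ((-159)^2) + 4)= -21626403921 / 1796573590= -12.04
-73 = -73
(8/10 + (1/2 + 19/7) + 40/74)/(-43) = -11797/111370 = -0.11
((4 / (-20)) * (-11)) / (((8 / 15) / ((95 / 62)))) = 3135 / 496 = 6.32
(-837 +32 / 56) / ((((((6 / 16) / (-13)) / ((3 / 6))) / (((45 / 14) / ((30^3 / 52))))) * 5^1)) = 197899 / 11025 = 17.95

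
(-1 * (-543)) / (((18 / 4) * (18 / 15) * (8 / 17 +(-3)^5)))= -15385 / 37107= -0.41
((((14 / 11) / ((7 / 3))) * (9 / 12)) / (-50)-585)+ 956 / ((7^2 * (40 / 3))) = -31453071 / 53900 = -583.54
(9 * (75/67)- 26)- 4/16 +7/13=-54479/3484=-15.64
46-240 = -194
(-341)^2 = 116281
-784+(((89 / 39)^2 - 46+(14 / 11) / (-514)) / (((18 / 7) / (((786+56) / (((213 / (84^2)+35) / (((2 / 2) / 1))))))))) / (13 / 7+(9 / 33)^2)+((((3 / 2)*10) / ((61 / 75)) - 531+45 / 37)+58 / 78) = -133074008386735232998 / 89190424966875453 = -1492.02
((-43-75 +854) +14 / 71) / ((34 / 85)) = 130675 / 71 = 1840.49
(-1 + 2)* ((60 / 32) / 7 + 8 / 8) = 71 / 56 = 1.27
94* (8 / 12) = 188 / 3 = 62.67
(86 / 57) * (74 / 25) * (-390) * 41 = -6784024 / 95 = -71410.78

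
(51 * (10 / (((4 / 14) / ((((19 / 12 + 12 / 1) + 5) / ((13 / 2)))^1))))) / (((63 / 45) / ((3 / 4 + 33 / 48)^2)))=50135975 / 6656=7532.45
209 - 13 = 196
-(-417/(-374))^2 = -173889/139876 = -1.24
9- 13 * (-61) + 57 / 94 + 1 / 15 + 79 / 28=15900461 / 19740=805.49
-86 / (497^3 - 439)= -43 / 61381517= -0.00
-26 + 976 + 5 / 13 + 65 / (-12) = 147415 / 156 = 944.97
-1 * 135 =-135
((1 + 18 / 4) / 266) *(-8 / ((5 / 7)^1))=-0.23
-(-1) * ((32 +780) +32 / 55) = 44692 / 55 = 812.58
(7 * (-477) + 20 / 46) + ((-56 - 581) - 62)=-92864 / 23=-4037.57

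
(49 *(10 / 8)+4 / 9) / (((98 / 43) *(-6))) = -95503 / 21168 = -4.51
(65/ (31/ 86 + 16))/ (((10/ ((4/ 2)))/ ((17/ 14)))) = 9503/ 9849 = 0.96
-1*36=-36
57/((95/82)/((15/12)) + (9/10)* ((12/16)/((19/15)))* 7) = 355224/29023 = 12.24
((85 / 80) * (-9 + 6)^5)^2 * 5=85325805 / 256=333303.93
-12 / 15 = -4 / 5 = -0.80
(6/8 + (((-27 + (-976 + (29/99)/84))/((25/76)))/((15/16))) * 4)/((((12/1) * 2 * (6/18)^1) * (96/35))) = -40567891141/68428800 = -592.85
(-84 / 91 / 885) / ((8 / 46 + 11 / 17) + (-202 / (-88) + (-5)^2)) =-68816 / 1855047025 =-0.00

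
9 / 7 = 1.29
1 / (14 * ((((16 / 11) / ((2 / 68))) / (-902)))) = -4961 / 3808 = -1.30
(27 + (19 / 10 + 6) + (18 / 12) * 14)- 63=-71 / 10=-7.10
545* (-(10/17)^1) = -5450/17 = -320.59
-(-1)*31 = 31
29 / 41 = 0.71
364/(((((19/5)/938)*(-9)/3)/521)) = -889430360/57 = -15604041.40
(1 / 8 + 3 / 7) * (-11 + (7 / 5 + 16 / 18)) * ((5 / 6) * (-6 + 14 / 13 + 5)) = -217 / 702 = -0.31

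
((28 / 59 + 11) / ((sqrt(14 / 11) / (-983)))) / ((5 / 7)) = -665491 *sqrt(154) / 590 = -13997.50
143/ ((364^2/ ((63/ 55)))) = 9/ 7280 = 0.00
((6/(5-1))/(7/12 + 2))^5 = 1889568/28629151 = 0.07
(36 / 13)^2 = 1296 / 169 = 7.67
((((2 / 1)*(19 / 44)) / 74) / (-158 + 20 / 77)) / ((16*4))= -133 / 115046912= -0.00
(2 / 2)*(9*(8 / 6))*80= 960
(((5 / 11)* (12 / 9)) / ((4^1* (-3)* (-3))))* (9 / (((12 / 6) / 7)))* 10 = 175 / 33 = 5.30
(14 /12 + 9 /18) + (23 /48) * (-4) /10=59 /40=1.48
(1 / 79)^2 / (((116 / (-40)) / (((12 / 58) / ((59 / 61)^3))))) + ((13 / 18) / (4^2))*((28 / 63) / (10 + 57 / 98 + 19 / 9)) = 681177487740863 / 434443007981998980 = 0.00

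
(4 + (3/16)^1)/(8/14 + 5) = 469/624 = 0.75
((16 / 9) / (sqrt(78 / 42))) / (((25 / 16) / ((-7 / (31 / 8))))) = -14336 * sqrt(91) / 90675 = -1.51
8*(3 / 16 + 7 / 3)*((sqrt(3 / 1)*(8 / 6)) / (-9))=-242*sqrt(3) / 81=-5.17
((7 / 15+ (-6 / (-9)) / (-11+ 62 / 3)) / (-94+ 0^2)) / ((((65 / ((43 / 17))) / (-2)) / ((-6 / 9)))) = -20038 / 67775175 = -0.00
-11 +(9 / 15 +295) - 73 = 1058 / 5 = 211.60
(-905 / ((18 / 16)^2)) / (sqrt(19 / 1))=-164.05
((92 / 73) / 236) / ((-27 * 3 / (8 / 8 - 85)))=644 / 116289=0.01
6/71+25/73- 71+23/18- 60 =-12062471/93294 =-129.30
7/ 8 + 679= 5439/ 8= 679.88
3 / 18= 1 / 6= 0.17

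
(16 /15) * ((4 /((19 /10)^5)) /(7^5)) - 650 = -81150800711350 /124847387679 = -650.00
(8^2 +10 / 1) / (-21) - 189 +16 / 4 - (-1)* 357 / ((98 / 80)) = 2161 / 21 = 102.90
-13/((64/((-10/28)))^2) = -325/802816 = -0.00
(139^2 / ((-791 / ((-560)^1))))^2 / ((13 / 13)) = 2389126662400 / 12769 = 187103662.18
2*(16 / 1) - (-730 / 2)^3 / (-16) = -48626613 / 16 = -3039163.31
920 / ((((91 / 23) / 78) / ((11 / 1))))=1396560 / 7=199508.57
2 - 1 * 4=-2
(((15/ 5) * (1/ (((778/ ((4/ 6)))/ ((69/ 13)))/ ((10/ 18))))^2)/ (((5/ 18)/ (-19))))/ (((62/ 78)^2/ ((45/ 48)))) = -2261475/ 1163355848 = -0.00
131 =131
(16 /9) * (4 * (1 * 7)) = 448 /9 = 49.78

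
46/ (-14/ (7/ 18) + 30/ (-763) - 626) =-17549/ 252568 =-0.07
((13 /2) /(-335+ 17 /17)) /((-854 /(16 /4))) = 13 /142618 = 0.00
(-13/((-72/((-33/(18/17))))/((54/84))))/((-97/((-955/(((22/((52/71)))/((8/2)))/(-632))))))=433506970/144627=2997.41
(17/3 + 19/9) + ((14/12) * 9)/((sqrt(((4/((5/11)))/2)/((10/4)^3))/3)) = 70/9 + 1575 * sqrt(11)/88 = 67.14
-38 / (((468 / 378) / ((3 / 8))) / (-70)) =41895 / 52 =805.67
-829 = -829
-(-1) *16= 16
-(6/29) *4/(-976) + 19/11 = 67255/38918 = 1.73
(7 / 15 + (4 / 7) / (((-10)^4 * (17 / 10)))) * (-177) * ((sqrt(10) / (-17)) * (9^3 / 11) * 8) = 7166148732 * sqrt(10) / 2781625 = 8146.80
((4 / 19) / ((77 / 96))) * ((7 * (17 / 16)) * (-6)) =-2448 / 209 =-11.71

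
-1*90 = -90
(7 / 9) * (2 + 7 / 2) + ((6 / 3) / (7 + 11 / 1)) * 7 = 91 / 18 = 5.06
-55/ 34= -1.62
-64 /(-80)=4 /5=0.80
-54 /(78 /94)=-65.08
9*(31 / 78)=3.58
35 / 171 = 0.20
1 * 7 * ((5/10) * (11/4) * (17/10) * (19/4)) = 24871/320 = 77.72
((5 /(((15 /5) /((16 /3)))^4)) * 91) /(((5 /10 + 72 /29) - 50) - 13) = -1729495040 /22838841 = -75.73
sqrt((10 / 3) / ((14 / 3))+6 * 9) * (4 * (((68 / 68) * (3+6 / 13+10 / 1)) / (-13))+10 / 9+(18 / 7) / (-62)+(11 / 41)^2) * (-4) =6658785128 * sqrt(2681) / 3883780719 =88.77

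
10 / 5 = 2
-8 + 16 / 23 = -168 / 23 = -7.30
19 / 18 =1.06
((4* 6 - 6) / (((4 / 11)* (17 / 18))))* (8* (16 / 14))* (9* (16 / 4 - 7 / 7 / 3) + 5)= 2166912 / 119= 18209.34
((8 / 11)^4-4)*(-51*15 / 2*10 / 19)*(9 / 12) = 156255075 / 278179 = 561.71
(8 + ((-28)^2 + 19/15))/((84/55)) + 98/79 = 10364927/19908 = 520.64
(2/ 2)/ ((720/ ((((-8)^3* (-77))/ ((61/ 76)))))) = 187264/ 2745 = 68.22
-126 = -126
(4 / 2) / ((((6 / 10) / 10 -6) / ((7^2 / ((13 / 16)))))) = -78400 / 3861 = -20.31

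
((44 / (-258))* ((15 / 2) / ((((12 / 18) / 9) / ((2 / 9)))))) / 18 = -55 / 258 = -0.21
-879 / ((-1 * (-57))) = -15.42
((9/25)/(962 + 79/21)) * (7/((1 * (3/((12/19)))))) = 5292/9633475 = 0.00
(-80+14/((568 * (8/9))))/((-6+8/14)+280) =-1271879/4366784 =-0.29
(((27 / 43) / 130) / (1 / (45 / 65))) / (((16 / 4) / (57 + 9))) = 8019 / 145340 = 0.06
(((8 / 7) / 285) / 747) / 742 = 4 / 552888315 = 0.00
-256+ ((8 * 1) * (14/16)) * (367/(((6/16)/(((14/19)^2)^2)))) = 689439104/390963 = 1763.44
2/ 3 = 0.67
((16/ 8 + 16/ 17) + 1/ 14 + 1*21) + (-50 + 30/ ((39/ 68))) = 81435/ 3094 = 26.32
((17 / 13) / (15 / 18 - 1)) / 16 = -51 / 104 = -0.49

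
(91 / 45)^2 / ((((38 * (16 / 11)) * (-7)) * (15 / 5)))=-13013 / 3693600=-0.00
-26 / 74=-13 / 37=-0.35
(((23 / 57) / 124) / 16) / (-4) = -0.00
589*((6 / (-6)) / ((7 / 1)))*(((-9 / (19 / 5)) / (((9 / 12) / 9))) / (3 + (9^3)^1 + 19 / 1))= 16740 / 5257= 3.18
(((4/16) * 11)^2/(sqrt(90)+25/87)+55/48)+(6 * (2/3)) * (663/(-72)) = -38887721/1088936+2747547 * sqrt(10)/10889360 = -34.91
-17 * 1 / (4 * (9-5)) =-17 / 16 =-1.06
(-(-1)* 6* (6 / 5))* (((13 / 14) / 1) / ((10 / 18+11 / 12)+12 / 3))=8424 / 6895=1.22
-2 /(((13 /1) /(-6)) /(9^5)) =708588 /13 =54506.77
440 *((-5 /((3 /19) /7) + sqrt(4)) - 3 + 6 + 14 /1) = -89173.33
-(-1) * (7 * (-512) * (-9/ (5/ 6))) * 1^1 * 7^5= 3252759552/ 5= 650551910.40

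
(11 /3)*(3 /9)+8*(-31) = -246.78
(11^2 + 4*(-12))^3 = 389017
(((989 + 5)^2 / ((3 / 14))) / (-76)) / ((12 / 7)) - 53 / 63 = -84726101 / 2394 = -35391.02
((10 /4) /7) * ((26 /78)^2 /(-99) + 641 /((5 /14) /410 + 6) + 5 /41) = 67281004885 /1761634413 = 38.19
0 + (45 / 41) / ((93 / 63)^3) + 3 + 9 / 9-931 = -1131849792 / 1221431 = -926.66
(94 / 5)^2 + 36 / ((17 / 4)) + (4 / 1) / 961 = 147815032 / 408425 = 361.91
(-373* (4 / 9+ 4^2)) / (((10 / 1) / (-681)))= 6265654 / 15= 417710.27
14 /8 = 7 /4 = 1.75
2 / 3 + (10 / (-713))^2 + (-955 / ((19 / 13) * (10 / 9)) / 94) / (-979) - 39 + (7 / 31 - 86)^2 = 39033672257244385 / 5333280877716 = 7318.89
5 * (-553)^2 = 1529045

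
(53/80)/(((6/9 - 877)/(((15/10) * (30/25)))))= -0.00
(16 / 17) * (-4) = -64 / 17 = -3.76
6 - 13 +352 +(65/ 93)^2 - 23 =2789203/ 8649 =322.49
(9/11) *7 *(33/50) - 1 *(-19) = 1139/50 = 22.78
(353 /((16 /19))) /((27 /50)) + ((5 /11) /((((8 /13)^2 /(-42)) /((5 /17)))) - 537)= 36263309 /161568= 224.45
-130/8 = -65/4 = -16.25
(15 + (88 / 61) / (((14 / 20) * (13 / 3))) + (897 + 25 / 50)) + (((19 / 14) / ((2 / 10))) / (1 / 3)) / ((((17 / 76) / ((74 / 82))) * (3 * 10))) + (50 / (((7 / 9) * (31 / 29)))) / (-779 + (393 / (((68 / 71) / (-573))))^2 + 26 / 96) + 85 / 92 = 969601518401218931178039833 / 1057781166705875070476836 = 916.64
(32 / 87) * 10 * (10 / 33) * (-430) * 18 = -2752000 / 319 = -8626.96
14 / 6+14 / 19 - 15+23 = 631 / 57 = 11.07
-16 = -16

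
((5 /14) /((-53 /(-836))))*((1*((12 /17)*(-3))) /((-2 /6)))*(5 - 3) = 71.58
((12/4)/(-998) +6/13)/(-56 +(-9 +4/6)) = -17847/2503982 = -0.01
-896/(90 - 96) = 448/3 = 149.33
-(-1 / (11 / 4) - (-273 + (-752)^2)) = 6217545 / 11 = 565231.36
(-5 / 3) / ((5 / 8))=-2.67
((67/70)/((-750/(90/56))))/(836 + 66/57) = -1273/519596000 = -0.00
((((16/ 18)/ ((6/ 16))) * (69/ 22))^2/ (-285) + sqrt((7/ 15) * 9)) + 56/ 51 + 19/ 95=3.15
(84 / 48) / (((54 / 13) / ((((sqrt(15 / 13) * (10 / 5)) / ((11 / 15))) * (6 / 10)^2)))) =7 * sqrt(195) / 220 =0.44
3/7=0.43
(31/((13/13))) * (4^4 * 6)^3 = 112340238336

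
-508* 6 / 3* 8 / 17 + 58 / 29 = -8094 / 17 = -476.12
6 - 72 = -66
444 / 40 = 111 / 10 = 11.10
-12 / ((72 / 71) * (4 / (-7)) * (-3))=-497 / 72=-6.90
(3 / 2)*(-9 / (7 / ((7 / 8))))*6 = -81 / 8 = -10.12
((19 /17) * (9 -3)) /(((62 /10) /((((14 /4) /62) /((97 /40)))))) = 39900 /1584689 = 0.03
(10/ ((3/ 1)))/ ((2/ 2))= 10/ 3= 3.33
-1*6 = -6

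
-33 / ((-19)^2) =-33 / 361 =-0.09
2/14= 1/7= 0.14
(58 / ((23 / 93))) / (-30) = -899 / 115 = -7.82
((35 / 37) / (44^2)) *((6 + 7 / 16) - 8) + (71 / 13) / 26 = 40539101 / 193692928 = 0.21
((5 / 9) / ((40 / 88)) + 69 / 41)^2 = 1149184 / 136161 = 8.44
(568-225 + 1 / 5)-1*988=-3224 / 5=-644.80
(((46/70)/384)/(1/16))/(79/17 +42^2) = 391/25256280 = 0.00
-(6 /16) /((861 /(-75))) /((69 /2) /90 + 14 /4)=1125 /133742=0.01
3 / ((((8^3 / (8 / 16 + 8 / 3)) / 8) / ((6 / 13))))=57 / 832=0.07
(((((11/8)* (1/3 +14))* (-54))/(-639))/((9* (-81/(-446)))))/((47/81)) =1.76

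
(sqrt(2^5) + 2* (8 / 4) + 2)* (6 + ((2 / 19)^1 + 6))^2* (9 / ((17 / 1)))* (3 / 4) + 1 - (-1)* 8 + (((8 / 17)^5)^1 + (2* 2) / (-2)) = 1428300* sqrt(2) / 6137 + 182539374337 / 512568377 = 685.27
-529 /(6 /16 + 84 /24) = -4232 /31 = -136.52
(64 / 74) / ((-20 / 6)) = -48 / 185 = -0.26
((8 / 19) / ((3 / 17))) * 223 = 30328 / 57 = 532.07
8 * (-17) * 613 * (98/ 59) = -8170064/ 59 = -138475.66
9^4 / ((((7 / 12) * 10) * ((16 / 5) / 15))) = 295245 / 56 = 5272.23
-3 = -3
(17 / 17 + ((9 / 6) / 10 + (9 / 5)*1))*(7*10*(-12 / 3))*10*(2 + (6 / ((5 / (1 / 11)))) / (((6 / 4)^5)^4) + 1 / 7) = -226295772120004 / 12784876137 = -17700.27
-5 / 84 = -0.06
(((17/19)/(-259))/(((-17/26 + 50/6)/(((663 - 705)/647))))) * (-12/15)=-31824/1362248795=-0.00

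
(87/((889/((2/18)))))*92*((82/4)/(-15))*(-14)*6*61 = 13345336/1905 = 7005.43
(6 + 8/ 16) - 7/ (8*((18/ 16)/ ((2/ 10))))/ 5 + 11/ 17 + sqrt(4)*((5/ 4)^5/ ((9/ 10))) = 4536187/ 326400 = 13.90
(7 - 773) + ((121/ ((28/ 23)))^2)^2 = 59985932791425/ 614656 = 97592690.53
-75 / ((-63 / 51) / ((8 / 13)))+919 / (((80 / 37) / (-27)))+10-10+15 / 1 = -83164171 / 7280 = -11423.65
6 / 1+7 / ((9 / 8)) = 12.22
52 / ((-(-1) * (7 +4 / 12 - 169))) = -156 / 485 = -0.32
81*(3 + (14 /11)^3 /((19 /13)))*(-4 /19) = -36138636 /480491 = -75.21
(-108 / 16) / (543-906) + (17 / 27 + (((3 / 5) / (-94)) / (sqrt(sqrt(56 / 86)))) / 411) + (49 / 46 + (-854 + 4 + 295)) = -166298021 / 300564-sqrt(2) *43^(1 / 4) *7^(3 / 4) / 901460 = -553.29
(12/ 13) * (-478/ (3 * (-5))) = 1912/ 65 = 29.42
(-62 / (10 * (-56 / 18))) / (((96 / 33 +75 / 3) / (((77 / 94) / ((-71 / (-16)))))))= 67518 / 5122295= 0.01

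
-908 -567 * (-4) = 1360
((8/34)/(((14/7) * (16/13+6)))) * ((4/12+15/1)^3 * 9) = 1265368/2397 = 527.90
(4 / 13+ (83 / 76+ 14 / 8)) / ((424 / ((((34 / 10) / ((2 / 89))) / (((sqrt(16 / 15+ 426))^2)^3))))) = 397275975 / 27531103102454848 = 0.00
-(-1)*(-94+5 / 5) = -93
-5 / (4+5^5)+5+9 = 43801 / 3129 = 14.00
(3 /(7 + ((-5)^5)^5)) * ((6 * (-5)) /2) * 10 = 225 /149011611938476559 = 0.00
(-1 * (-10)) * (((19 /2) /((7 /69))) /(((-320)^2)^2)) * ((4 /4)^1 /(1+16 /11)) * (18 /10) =4807 /73400320000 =0.00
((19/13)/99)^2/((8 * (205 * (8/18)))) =361/1207308960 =0.00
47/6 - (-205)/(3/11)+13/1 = 1545/2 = 772.50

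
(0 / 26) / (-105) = 0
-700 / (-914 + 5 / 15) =2100 / 2741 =0.77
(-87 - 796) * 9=-7947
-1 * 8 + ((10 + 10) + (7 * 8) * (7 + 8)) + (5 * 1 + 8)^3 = 3049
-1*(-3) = 3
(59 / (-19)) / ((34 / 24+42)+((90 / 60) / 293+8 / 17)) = -3526548 / 49847165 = -0.07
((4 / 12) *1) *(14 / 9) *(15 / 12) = 35 / 54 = 0.65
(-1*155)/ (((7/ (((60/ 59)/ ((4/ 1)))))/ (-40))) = 93000/ 413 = 225.18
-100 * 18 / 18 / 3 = -100 / 3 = -33.33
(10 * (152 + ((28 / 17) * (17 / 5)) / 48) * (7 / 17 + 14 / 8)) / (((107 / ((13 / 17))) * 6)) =5813899 / 1484304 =3.92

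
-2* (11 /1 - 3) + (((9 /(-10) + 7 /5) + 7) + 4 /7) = -111 /14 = -7.93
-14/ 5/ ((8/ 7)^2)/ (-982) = 343/ 157120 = 0.00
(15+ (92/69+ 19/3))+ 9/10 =707/30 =23.57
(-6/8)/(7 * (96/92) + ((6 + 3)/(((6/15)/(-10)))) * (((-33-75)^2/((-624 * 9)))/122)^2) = -14463527/139604651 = -0.10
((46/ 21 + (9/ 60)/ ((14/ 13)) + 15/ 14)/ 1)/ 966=2857/ 811440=0.00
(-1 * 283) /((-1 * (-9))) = -283 /9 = -31.44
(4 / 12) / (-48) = -1 / 144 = -0.01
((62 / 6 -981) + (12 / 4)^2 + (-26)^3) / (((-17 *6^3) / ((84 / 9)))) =47.12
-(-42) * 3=126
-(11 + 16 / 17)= -203 / 17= -11.94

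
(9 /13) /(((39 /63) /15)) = 2835 /169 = 16.78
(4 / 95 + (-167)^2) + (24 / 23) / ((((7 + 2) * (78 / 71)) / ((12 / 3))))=7129802089 / 255645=27889.46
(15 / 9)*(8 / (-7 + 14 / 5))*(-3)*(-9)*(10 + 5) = -9000 / 7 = -1285.71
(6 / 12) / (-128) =-1 / 256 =-0.00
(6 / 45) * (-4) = -0.53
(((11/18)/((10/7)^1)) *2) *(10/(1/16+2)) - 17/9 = 61/27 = 2.26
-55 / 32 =-1.72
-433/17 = -25.47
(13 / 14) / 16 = 13 / 224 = 0.06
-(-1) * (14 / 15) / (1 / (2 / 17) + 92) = 28 / 3015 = 0.01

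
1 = 1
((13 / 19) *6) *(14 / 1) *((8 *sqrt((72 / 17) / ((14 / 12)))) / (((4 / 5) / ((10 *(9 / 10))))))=168480 *sqrt(357) / 323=9855.53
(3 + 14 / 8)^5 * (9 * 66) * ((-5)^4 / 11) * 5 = 408048541.26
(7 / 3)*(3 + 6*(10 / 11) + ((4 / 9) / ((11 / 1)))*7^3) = 15463 / 297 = 52.06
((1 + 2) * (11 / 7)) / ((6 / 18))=14.14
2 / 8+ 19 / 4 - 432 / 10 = -191 / 5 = -38.20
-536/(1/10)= -5360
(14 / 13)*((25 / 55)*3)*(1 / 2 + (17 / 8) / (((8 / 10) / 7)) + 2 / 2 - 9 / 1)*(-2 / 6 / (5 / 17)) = -42245 / 2288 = -18.46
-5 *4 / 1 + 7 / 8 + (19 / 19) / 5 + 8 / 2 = -14.92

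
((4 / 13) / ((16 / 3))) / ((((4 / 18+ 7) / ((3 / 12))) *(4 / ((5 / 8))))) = 27 / 86528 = 0.00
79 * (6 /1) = 474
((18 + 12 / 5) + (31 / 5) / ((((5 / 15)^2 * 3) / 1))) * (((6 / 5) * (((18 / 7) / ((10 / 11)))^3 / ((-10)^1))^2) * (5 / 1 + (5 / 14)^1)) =330459532439751 / 257357187500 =1284.05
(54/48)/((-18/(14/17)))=-7/136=-0.05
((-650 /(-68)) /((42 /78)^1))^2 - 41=15528221 /56644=274.14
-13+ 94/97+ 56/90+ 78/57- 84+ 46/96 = -124151861/1326960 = -93.56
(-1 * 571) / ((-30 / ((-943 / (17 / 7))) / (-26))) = 48999223 / 255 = 192153.82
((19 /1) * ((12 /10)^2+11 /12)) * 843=3774673 /100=37746.73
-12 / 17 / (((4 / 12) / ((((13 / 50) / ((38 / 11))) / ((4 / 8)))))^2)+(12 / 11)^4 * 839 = 66722217647157 / 56157385625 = 1188.13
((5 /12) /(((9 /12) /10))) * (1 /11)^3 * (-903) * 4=-60200 /3993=-15.08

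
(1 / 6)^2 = 1 / 36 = 0.03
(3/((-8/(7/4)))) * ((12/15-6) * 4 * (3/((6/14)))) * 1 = 95.55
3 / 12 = 1 / 4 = 0.25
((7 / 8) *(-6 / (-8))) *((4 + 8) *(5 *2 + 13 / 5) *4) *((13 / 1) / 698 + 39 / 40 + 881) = 48868832439 / 139600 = 350063.27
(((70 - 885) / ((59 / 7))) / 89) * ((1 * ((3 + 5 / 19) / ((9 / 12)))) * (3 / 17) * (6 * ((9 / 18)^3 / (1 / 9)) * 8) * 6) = -458408160 / 1696073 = -270.28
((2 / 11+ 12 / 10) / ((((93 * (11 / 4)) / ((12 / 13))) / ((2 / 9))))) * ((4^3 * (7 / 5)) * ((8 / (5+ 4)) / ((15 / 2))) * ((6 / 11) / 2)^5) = 17432576 / 981666239125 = 0.00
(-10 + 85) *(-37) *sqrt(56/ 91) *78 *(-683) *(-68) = -7886068114.23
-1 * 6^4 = -1296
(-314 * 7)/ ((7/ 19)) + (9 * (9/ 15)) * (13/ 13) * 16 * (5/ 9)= -5918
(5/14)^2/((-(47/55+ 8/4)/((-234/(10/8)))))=8.36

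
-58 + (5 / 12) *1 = -691 / 12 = -57.58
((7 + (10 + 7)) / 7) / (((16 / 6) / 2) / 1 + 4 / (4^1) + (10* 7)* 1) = 72 / 1519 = 0.05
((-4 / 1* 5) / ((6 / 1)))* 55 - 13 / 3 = -563 / 3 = -187.67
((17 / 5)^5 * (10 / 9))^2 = 8063975601796 / 31640625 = 254861.45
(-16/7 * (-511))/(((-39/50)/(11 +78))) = -5197600/39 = -133271.79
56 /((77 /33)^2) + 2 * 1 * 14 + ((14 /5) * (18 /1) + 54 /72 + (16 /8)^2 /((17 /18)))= 222937 /2380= 93.67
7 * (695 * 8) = 38920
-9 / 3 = -3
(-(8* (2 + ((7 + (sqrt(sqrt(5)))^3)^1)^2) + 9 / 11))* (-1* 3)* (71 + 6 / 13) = 515595 / 143 + 22296* (5^(3 / 4) + 7)^2 / 13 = 187105.35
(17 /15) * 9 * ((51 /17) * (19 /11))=2907 /55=52.85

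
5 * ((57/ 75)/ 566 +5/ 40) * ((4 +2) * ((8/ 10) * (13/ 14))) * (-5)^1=-278889/ 19810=-14.08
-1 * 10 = -10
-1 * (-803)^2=-644809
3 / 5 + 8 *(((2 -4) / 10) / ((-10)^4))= 3749 / 6250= 0.60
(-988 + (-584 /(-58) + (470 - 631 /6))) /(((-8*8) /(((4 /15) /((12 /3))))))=106679 /167040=0.64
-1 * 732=-732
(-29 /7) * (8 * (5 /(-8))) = 145 /7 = 20.71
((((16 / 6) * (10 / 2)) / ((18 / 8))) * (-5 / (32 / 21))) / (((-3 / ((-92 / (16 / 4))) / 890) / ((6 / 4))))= -199013.89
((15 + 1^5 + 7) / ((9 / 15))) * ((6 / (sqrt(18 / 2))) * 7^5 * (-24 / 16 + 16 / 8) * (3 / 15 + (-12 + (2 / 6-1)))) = -72286907 / 9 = -8031878.56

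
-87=-87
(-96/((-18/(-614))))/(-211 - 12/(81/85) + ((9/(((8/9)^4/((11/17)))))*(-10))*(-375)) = -3078291456/32672727683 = -0.09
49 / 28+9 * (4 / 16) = 4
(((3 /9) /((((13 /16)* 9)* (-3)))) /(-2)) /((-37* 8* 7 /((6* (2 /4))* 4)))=-0.00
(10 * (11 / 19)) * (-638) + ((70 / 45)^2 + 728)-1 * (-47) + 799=-3258470 / 1539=-2117.26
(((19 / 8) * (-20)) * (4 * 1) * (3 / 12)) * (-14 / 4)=665 / 4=166.25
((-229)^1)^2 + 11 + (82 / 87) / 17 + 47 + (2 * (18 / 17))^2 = 1320096503 / 25143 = 52503.54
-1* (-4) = 4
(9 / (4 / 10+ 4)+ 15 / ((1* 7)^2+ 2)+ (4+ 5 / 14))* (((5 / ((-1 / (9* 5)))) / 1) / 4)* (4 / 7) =-1972350 / 9163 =-215.25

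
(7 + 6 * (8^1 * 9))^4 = 37141383841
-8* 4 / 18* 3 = -16 / 3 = -5.33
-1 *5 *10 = -50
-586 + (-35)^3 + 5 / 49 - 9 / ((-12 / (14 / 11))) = -46849819 / 1078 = -43459.94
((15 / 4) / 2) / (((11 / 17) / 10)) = 1275 / 44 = 28.98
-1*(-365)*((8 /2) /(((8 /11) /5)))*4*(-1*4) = -160600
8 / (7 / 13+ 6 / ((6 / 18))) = 104 / 241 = 0.43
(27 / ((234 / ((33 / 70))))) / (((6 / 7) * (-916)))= -0.00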